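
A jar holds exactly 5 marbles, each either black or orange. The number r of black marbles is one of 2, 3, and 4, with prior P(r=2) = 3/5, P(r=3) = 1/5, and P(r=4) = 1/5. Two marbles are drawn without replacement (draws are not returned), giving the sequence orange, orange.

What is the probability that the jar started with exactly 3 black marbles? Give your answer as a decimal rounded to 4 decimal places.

Compute the likelihood of the observed sequence for each case: P(data | r = 2) = (3/5)(2/4) = 3/10; P(data | r = 3) = (2/5)(1/4) = 1/10; P(data | r = 4) = (1/5)(0/4) = 0.
Multiplying each by its prior: 3/5 · 3/10 = 9/50, 1/5 · 1/10 = 1/50, 1/5 · 0 = 0; these sum to 1/5.
By Bayes' rule, P(r = 3 | data) = (1/50) / (1/5) = 1/10.

0.1000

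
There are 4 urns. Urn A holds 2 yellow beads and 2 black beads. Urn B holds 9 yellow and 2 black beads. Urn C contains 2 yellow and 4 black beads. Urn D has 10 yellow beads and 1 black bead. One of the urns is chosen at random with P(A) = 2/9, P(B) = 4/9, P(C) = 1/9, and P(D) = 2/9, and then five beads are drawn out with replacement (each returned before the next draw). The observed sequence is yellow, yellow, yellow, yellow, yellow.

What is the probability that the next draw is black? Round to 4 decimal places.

0.1490

Compute the likelihood of the observed sequence for each case: P(data | urn A) = (2/4)(2/4)(2/4)(2/4)(2/4) = 0.03125; P(data | urn B) = (9/11)(9/11)(9/11)(9/11)(9/11) = 0.36665; P(data | urn C) = (2/6)(2/6)(2/6)(2/6)(2/6) = 0.0041152; P(data | urn D) = (10/11)(10/11)(10/11)(10/11)(10/11) = 0.62092.
The prior-weighted likelihoods are 2/9 · 0.03125 = 0.0069444, 4/9 · 0.36665 = 0.16295, 1/9 · 0.0041152 = 0.00045725, 2/9 · 0.62092 = 0.13798; summing to 0.30834.
The posterior is then P(urn A | data) = 0.022522, P(urn B | data) = 0.52849, P(urn C | data) = 0.0014829, P(urn D | data) = 0.4475.
The predictive probability is P(black next | data) = (1/2)(0.022522) + (2/11)(0.52849) + (2/3)(0.0014829) + (1/11)(0.4475) = 0.14902.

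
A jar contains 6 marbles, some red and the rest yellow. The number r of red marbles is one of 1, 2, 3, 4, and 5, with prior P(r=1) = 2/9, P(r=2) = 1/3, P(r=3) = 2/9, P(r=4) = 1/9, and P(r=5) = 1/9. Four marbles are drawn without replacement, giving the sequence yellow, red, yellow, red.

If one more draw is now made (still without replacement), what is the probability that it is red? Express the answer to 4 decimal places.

For each hypothesis, P(data | H) works out to: P(data | r = 1) = (5/6)(1/5)(4/4)(0/3) = 0; P(data | r = 2) = (4/6)(2/5)(3/4)(1/3) = 1/15; P(data | r = 3) = (3/6)(3/5)(2/4)(2/3) = 1/10; P(data | r = 4) = (2/6)(4/5)(1/4)(3/3) = 1/15; P(data | r = 5) = (1/6)(5/5)(0/4) = 0.
Multiplying each by its prior: 2/9 · 0 = 0, 1/3 · 1/15 = 1/45, 2/9 · 1/10 = 1/45, 1/9 · 1/15 = 1/135, 1/9 · 0 = 0; summing to 7/135.
Dividing through by the total gives posterior P(r = 1 | data) = 0, P(r = 2 | data) = 3/7, P(r = 3 | data) = 3/7, P(r = 4 | data) = 1/7, P(r = 5 | data) = 0.
So P(red next | data) = Σ P(red next | H) P(H | data) = (0)(3/7) + (1/2)(3/7) + (1)(1/7) = 5/14.

0.3571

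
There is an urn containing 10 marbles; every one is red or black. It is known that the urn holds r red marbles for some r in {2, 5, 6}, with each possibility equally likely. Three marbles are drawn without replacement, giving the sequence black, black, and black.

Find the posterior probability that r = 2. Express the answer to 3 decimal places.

0.800

The likelihood of the observed sequence under each hypothesis: P(data | r = 2) = (8/10)(7/9)(6/8) = 7/15; P(data | r = 5) = (5/10)(4/9)(3/8) = 1/12; P(data | r = 6) = (4/10)(3/9)(2/8) = 1/30.
The prior-weighted likelihoods are 1/3 · 7/15 = 7/45, 1/3 · 1/12 = 1/36, 1/3 · 1/30 = 1/90; these sum to 7/36.
Therefore the posterior P(r = 2 | data) = (7/45) / (7/36) = 4/5.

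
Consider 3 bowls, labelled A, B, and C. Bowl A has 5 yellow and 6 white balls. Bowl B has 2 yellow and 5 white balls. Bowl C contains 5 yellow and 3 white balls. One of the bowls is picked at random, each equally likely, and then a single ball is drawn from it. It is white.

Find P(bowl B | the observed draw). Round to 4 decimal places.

0.4369

For each hypothesis, P(data | H) works out to: P(data | bowl A) = (6/11) = 0.54545; P(data | bowl B) = (5/7) = 0.71429; P(data | bowl C) = (3/8) = 0.375.
The prior-weighted likelihoods are 1/3 · 0.54545 = 0.18182, 1/3 · 0.71429 = 0.2381, 1/3 · 0.375 = 0.125; summing to 0.54491.
By Bayes' rule, P(bowl B | data) = (0.2381) / (0.54491) = 0.43694.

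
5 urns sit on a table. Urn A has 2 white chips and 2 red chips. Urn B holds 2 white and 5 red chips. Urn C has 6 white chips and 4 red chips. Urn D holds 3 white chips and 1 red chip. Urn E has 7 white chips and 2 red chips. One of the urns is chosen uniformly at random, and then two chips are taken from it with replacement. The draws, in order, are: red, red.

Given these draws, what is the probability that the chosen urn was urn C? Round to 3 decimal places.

Compute the likelihood of the observed sequence for each case: P(data | urn A) = (2/4)(2/4) = 0.25; P(data | urn B) = (5/7)(5/7) = 0.5102; P(data | urn C) = (4/10)(4/10) = 0.16; P(data | urn D) = (1/4)(1/4) = 0.0625; P(data | urn E) = (2/9)(2/9) = 0.049383.
The prior-weighted likelihoods are 1/5 · 0.25 = 0.05, 1/5 · 0.5102 = 0.10204, 1/5 · 0.16 = 0.032, 1/5 · 0.0625 = 0.0125, 1/5 · 0.049383 = 0.0098765; these sum to 0.20642.
Hence P(urn C | data) = (0.032) / (0.20642) = 0.15503.

0.155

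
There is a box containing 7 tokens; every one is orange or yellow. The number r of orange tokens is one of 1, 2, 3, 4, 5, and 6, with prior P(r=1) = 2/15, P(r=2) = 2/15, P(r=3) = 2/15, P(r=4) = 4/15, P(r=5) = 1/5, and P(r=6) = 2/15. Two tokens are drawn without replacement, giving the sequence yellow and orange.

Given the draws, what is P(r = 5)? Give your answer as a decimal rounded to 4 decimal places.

Under each hypothesis, the probability of the observed sequence is: P(data | r = 1) = (6/7)(1/6) = 1/7; P(data | r = 2) = (5/7)(2/6) = 5/21; P(data | r = 3) = (4/7)(3/6) = 2/7; P(data | r = 4) = (3/7)(4/6) = 2/7; P(data | r = 5) = (2/7)(5/6) = 5/21; P(data | r = 6) = (1/7)(6/6) = 1/7.
Multiplying each by its prior: 2/15 · 1/7 = 2/105, 2/15 · 5/21 = 2/63, 2/15 · 2/7 = 4/105, 4/15 · 2/7 = 8/105, 1/5 · 5/21 = 1/21, 2/15 · 1/7 = 2/105; these sum to 73/315.
Hence P(r = 5 | data) = (1/21) / (73/315) = 15/73.

0.2055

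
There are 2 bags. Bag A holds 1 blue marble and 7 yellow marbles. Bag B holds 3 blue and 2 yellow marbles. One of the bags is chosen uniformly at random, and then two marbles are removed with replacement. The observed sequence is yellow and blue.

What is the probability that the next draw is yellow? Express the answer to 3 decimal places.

Under each hypothesis, the probability of the observed sequence is: P(data | bag A) = (7/8)(1/8) = 0.10938; P(data | bag B) = (2/5)(3/5) = 0.24.
The prior-weighted likelihoods are 1/2 · 0.10938 = 0.054688, 1/2 · 0.24 = 0.12; summing to 0.17469.
Normalising, the posterior is P(bag A | data) = 0.31306, P(bag B | data) = 0.68694.
So P(yellow next | data) = Σ P(yellow next | H) P(H | data) = (7/8)(0.31306) + (2/5)(0.68694) = 0.5487.

0.549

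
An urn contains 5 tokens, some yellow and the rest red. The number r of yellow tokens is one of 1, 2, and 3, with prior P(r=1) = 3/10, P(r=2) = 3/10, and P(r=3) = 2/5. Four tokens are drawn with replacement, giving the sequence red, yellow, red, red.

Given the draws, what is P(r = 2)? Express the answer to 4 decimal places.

Compute the likelihood of the observed sequence for each case: P(data | r = 1) = (4/5)(1/5)(4/5)(4/5) = 0.1024; P(data | r = 2) = (3/5)(2/5)(3/5)(3/5) = 0.0864; P(data | r = 3) = (2/5)(3/5)(2/5)(2/5) = 0.0384.
The prior-weighted likelihoods are 3/10 · 0.1024 = 0.03072, 3/10 · 0.0864 = 0.02592, 2/5 · 0.0384 = 0.01536; these sum to 0.072.
Hence P(r = 2 | data) = (0.02592) / (0.072) = 0.36.

0.3600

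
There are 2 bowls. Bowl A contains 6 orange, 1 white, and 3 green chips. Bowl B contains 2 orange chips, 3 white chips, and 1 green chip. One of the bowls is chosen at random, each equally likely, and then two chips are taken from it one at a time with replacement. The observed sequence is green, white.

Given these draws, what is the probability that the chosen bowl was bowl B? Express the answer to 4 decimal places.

0.7353

For each hypothesis, P(data | H) works out to: P(data | bowl A) = (3/10)(1/10) = 3/100; P(data | bowl B) = (1/6)(3/6) = 1/12.
Weighting by the prior gives 1/2 · 3/100 = 3/200, 1/2 · 1/12 = 1/24; with total 17/300.
So P(bowl B | data) = (1/24) / (17/300) = 25/34.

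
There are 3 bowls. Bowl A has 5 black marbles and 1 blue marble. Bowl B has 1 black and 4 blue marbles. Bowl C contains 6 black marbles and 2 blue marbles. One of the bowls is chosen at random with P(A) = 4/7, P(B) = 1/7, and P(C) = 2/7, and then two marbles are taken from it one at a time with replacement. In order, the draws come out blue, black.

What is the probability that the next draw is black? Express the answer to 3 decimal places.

0.712

For each hypothesis, P(data | H) works out to: P(data | bowl A) = (1/6)(5/6) = 0.13889; P(data | bowl B) = (4/5)(1/5) = 0.16; P(data | bowl C) = (2/8)(6/8) = 0.1875.
Multiplying each by its prior: 4/7 · 0.13889 = 0.079365, 1/7 · 0.16 = 0.022857, 2/7 · 0.1875 = 0.053571; these sum to 0.15579.
Dividing through by the total gives posterior P(bowl A | data) = 0.50942, P(bowl B | data) = 0.14671, P(bowl C | data) = 0.34386.
So P(black next | data) = Σ P(black next | H) P(H | data) = (5/6)(0.50942) + (1/5)(0.14671) + (3/4)(0.34386) = 0.71176.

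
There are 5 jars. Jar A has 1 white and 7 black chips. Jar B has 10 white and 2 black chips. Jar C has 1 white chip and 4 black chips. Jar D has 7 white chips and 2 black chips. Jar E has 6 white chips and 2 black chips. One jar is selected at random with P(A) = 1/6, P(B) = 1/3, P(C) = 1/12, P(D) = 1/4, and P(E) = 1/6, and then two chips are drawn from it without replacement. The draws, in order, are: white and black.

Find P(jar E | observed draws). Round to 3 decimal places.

For each hypothesis, P(data | H) works out to: P(data | jar A) = (1/8)(7/7) = 0.125; P(data | jar B) = (10/12)(2/11) = 0.15152; P(data | jar C) = (1/5)(4/4) = 0.2; P(data | jar D) = (7/9)(2/8) = 0.19444; P(data | jar E) = (6/8)(2/7) = 0.21429.
Multiplying each by its prior: 1/6 · 0.125 = 0.020833, 1/3 · 0.15152 = 0.050505, 1/12 · 0.2 = 0.016667, 1/4 · 0.19444 = 0.048611, 1/6 · 0.21429 = 0.035714; these sum to 0.17233.
Hence P(jar E | data) = (0.035714) / (0.17233) = 0.20724.

0.207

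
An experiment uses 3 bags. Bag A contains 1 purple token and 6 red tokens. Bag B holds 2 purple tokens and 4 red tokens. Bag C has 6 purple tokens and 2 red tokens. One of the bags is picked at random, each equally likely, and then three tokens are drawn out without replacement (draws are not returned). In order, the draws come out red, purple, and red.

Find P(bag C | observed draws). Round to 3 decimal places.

The likelihood of the observed sequence under each hypothesis: P(data | bag A) = (6/7)(1/6)(5/5) = 1/7; P(data | bag B) = (4/6)(2/5)(3/4) = 1/5; P(data | bag C) = (2/8)(6/7)(1/6) = 1/28.
Weighting by the prior gives 1/3 · 1/7 = 1/21, 1/3 · 1/5 = 1/15, 1/3 · 1/28 = 1/84; summing to 53/420.
Therefore the posterior P(bag C | data) = (1/84) / (53/420) = 5/53.

0.094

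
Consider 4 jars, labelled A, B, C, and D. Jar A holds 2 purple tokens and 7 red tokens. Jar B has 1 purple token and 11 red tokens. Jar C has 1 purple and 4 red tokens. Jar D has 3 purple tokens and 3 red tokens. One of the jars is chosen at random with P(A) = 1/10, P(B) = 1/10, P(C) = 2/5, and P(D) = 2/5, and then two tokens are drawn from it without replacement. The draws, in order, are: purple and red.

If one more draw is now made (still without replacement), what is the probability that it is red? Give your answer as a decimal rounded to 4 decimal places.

The likelihood of the observed sequence under each hypothesis: P(data | jar A) = (2/9)(7/8) = 7/36; P(data | jar B) = (1/12)(11/11) = 1/12; P(data | jar C) = (1/5)(4/4) = 1/5; P(data | jar D) = (3/6)(3/5) = 3/10.
Weighting by the prior gives 1/10 · 7/36 = 7/360, 1/10 · 1/12 = 1/120, 2/5 · 1/5 = 2/25, 2/5 · 3/10 = 3/25; with total 41/180.
Normalising, the posterior is P(jar A | data) = 7/82, P(jar B | data) = 3/82, P(jar C | data) = 72/205, P(jar D | data) = 108/205.
So P(red next | data) = Σ P(red next | H) P(H | data) = (6/7)(7/82) + (1)(3/82) + (1)(72/205) + (1/2)(108/205) = 297/410.

0.7244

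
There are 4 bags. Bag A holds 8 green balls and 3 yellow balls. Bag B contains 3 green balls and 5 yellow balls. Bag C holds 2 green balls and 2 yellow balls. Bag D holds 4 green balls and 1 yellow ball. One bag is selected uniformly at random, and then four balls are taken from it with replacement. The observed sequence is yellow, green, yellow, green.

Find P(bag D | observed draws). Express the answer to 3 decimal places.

Compute the likelihood of the observed sequence for each case: P(data | bag A) = (3/11)(8/11)(3/11)(8/11) = 0.039342; P(data | bag B) = (5/8)(3/8)(5/8)(3/8) = 0.054932; P(data | bag C) = (2/4)(2/4)(2/4)(2/4) = 0.0625; P(data | bag D) = (1/5)(4/5)(1/5)(4/5) = 0.0256.
Multiplying each by its prior: 1/4 · 0.039342 = 0.0098354, 1/4 · 0.054932 = 0.013733, 1/4 · 0.0625 = 0.015625, 1/4 · 0.0256 = 0.0064; summing to 0.045593.
Hence P(bag D | data) = (0.0064) / (0.045593) = 0.14037.

0.140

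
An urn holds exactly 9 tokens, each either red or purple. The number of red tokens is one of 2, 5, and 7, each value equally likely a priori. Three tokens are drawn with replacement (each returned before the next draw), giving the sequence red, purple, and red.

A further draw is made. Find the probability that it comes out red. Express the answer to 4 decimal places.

Compute the likelihood of the observed sequence for each case: P(data | r = 2) = (2/9)(7/9)(2/9) = 0.038409; P(data | r = 5) = (5/9)(4/9)(5/9) = 0.13717; P(data | r = 7) = (7/9)(2/9)(7/9) = 0.13443.
Multiplying each by its prior: 1/3 · 0.038409 = 0.012803, 1/3 · 0.13717 = 0.045725, 1/3 · 0.13443 = 0.04481; these sum to 0.10334.
Normalising, the posterior is P(r = 2 | data) = 0.12389, P(r = 5 | data) = 0.44248, P(r = 7 | data) = 0.43363.
Averaging over the posterior, P(red next | data) = (2/9)(0.12389) + (5/9)(0.44248) + (7/9)(0.43363) = 0.61062.

0.6106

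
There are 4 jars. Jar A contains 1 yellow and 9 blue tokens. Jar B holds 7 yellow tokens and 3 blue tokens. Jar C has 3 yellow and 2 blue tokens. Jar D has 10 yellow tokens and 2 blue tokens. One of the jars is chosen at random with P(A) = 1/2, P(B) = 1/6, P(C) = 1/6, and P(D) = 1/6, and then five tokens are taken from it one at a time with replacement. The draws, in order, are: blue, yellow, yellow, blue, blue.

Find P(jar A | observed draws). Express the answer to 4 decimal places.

0.3565

For each hypothesis, P(data | H) works out to: P(data | jar A) = (9/10)(1/10)(1/10)(9/10)(9/10) = 0.00729; P(data | jar B) = (3/10)(7/10)(7/10)(3/10)(3/10) = 0.01323; P(data | jar C) = (2/5)(3/5)(3/5)(2/5)(2/5) = 0.02304; P(data | jar D) = (2/12)(10/12)(10/12)(2/12)(2/12) = 0.003215.
Multiplying each by its prior: 1/2 · 0.00729 = 0.003645, 1/6 · 0.01323 = 0.002205, 1/6 · 0.02304 = 0.00384, 1/6 · 0.003215 = 0.00053584; with total 0.010226.
By Bayes' rule, P(jar A | data) = (0.003645) / (0.010226) = 0.35645.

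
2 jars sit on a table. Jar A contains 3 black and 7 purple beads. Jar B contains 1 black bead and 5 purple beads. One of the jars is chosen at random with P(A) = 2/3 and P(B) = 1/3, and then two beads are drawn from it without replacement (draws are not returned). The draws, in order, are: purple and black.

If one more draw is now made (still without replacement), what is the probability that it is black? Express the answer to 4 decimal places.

0.1842

For each hypothesis, P(data | H) works out to: P(data | jar A) = (7/10)(3/9) = 7/30; P(data | jar B) = (5/6)(1/5) = 1/6.
Weighting by the prior gives 2/3 · 7/30 = 7/45, 1/3 · 1/6 = 1/18; these sum to 19/90.
The posterior is then P(jar A | data) = 14/19, P(jar B | data) = 5/19.
The predictive probability is P(black next | data) = (1/4)(14/19) + (0)(5/19) = 7/38.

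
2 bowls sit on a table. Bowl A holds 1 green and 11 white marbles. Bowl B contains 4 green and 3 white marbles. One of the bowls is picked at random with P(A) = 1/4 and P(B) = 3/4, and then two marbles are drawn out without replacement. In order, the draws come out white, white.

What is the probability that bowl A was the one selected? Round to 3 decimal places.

Under each hypothesis, the probability of the observed sequence is: P(data | bowl A) = (11/12)(10/11) = 5/6; P(data | bowl B) = (3/7)(2/6) = 1/7.
The prior-weighted likelihoods are 1/4 · 5/6 = 5/24, 3/4 · 1/7 = 3/28; summing to 53/168.
By Bayes' rule, P(bowl A | data) = (5/24) / (53/168) = 35/53.

0.660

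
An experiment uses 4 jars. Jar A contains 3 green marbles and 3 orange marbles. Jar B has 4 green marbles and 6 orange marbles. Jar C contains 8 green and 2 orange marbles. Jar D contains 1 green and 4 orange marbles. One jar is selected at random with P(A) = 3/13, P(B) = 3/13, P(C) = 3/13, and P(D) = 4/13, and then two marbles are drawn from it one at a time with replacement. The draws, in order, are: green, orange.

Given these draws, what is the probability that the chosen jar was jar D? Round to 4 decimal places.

0.2471

Compute the likelihood of the observed sequence for each case: P(data | jar A) = (3/6)(3/6) = 0.25; P(data | jar B) = (4/10)(6/10) = 0.24; P(data | jar C) = (8/10)(2/10) = 0.16; P(data | jar D) = (1/5)(4/5) = 0.16.
Multiplying each by its prior: 3/13 · 0.25 = 0.057692, 3/13 · 0.24 = 0.055385, 3/13 · 0.16 = 0.036923, 4/13 · 0.16 = 0.049231; summing to 0.19923.
By Bayes' rule, P(jar D | data) = (0.049231) / (0.19923) = 0.2471.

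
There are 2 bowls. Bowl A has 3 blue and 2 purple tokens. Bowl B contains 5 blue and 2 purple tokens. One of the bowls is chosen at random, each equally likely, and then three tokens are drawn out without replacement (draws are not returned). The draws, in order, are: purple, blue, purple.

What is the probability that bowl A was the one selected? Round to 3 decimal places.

0.677

For each hypothesis, P(data | H) works out to: P(data | bowl A) = (2/5)(3/4)(1/3) = 1/10; P(data | bowl B) = (2/7)(5/6)(1/5) = 1/21.
The prior-weighted likelihoods are 1/2 · 1/10 = 1/20, 1/2 · 1/21 = 1/42; summing to 31/420.
Therefore the posterior P(bowl A | data) = (1/20) / (31/420) = 21/31.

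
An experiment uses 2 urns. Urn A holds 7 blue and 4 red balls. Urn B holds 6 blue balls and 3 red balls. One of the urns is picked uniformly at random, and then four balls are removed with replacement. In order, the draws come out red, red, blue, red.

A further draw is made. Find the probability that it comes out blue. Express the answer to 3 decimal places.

0.650

For each hypothesis, P(data | H) works out to: P(data | urn A) = (4/11)(4/11)(7/11)(4/11) = 0.030599; P(data | urn B) = (3/9)(3/9)(6/9)(3/9) = 0.024691.
Multiplying each by its prior: 1/2 · 0.030599 = 0.0153, 1/2 · 0.024691 = 0.012346; with total 0.027645.
Normalising, the posterior is P(urn A | data) = 0.55342, P(urn B | data) = 0.44658.
The predictive probability is P(blue next | data) = (7/11)(0.55342) + (2/3)(0.44658) = 0.6499.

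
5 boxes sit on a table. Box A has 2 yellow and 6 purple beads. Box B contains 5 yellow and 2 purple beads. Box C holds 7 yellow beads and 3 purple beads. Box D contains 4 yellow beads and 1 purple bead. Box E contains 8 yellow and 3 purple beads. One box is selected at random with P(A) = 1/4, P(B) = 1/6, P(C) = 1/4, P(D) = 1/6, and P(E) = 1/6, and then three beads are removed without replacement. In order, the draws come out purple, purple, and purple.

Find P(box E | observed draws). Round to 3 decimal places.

0.011

The likelihood of the observed sequence under each hypothesis: P(data | box A) = (6/8)(5/7)(4/6) = 0.35714; P(data | box B) = (2/7)(1/6)(0/5) = 0; P(data | box C) = (3/10)(2/9)(1/8) = 0.0083333; P(data | box D) = (1/5)(0/4) = 0; P(data | box E) = (3/11)(2/10)(1/9) = 0.0060606.
The prior-weighted likelihoods are 1/4 · 0.35714 = 0.089286, 1/6 · 0 = 0, 1/4 · 0.0083333 = 0.0020833, 1/6 · 0 = 0, 1/6 · 0.0060606 = 0.0010101; these sum to 0.092379.
Therefore the posterior P(box E | data) = (0.0010101) / (0.092379) = 0.010934.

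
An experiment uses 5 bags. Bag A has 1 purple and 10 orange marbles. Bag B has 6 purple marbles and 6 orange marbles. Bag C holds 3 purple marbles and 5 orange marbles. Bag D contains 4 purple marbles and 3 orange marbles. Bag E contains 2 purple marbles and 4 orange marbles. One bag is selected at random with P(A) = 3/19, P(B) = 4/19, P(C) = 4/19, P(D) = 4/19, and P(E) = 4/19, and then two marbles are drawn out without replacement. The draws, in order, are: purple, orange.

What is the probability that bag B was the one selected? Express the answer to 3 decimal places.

Under each hypothesis, the probability of the observed sequence is: P(data | bag A) = (1/11)(10/10) = 0.090909; P(data | bag B) = (6/12)(6/11) = 0.27273; P(data | bag C) = (3/8)(5/7) = 0.26786; P(data | bag D) = (4/7)(3/6) = 0.28571; P(data | bag E) = (2/6)(4/5) = 0.26667.
The prior-weighted likelihoods are 3/19 · 0.090909 = 0.014354, 4/19 · 0.27273 = 0.057416, 4/19 · 0.26786 = 0.056391, 4/19 · 0.28571 = 0.06015, 4/19 · 0.26667 = 0.05614; with total 0.24445.
Hence P(bag B | data) = (0.057416) / (0.24445) = 0.23488.

0.235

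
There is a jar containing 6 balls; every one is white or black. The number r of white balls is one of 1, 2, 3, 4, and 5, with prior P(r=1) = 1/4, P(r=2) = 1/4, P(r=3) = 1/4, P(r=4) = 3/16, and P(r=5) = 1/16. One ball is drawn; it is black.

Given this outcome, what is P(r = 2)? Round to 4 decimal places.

The likelihood of this draw under each hypothesis: P(data | r = 1) = (5/6) = 5/6; P(data | r = 2) = (4/6) = 2/3; P(data | r = 3) = (3/6) = 1/2; P(data | r = 4) = (2/6) = 1/3; P(data | r = 5) = (1/6) = 1/6.
Weighting by the prior gives 1/4 · 5/6 = 5/24, 1/4 · 2/3 = 1/6, 1/4 · 1/2 = 1/8, 3/16 · 1/3 = 1/16, 1/16 · 1/6 = 1/96; with total 55/96.
Hence P(r = 2 | data) = (1/6) / (55/96) = 16/55.

0.2909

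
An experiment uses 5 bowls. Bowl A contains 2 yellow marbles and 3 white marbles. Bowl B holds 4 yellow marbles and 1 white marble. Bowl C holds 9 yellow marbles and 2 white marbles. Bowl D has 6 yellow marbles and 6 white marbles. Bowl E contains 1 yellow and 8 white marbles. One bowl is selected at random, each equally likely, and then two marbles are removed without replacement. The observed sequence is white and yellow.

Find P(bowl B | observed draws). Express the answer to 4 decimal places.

0.1909

For each hypothesis, P(data | H) works out to: P(data | bowl A) = (3/5)(2/4) = 0.3; P(data | bowl B) = (1/5)(4/4) = 0.2; P(data | bowl C) = (2/11)(9/10) = 0.16364; P(data | bowl D) = (6/12)(6/11) = 0.27273; P(data | bowl E) = (8/9)(1/8) = 0.11111.
Weighting by the prior gives 1/5 · 0.3 = 0.06, 1/5 · 0.2 = 0.04, 1/5 · 0.16364 = 0.032727, 1/5 · 0.27273 = 0.054545, 1/5 · 0.11111 = 0.022222; these sum to 0.20949.
So P(bowl B | data) = (0.04) / (0.20949) = 0.19094.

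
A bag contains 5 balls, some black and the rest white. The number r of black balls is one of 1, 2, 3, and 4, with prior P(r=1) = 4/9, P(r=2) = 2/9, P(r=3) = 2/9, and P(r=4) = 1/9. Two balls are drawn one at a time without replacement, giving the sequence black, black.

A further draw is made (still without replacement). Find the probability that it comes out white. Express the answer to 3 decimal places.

The likelihood of the observed sequence under each hypothesis: P(data | r = 1) = (1/5)(0/4) = 0; P(data | r = 2) = (2/5)(1/4) = 1/10; P(data | r = 3) = (3/5)(2/4) = 3/10; P(data | r = 4) = (4/5)(3/4) = 3/5.
Weighting by the prior gives 4/9 · 0 = 0, 2/9 · 1/10 = 1/45, 2/9 · 3/10 = 1/15, 1/9 · 3/5 = 1/15; summing to 7/45.
Normalising, the posterior is P(r = 1 | data) = 0, P(r = 2 | data) = 1/7, P(r = 3 | data) = 3/7, P(r = 4 | data) = 3/7.
Averaging over the posterior, P(white next | data) = (1)(1/7) + (2/3)(3/7) + (1/3)(3/7) = 4/7.

0.571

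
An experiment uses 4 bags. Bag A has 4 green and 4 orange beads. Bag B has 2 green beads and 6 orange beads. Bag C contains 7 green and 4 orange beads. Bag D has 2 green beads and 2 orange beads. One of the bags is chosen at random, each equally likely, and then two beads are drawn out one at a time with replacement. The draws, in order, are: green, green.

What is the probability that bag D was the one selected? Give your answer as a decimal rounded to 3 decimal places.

For each hypothesis, P(data | H) works out to: P(data | bag A) = (4/8)(4/8) = 0.25; P(data | bag B) = (2/8)(2/8) = 0.0625; P(data | bag C) = (7/11)(7/11) = 0.40496; P(data | bag D) = (2/4)(2/4) = 0.25.
Multiplying each by its prior: 1/4 · 0.25 = 0.0625, 1/4 · 0.0625 = 0.015625, 1/4 · 0.40496 = 0.10124, 1/4 · 0.25 = 0.0625; these sum to 0.24186.
Therefore the posterior P(bag D | data) = (0.0625) / (0.24186) = 0.25841.

0.258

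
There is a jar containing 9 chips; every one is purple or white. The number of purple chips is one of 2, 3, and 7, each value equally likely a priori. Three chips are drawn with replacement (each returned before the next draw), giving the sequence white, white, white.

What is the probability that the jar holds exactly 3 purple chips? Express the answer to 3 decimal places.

Under each hypothesis, the probability of the observed sequence is: P(data | r = 2) = (7/9)(7/9)(7/9) = 0.47051; P(data | r = 3) = (6/9)(6/9)(6/9) = 0.2963; P(data | r = 7) = (2/9)(2/9)(2/9) = 0.010974.
The prior-weighted likelihoods are 1/3 · 0.47051 = 0.15684, 1/3 · 0.2963 = 0.098765, 1/3 · 0.010974 = 0.003658; summing to 0.25926.
Hence P(r = 3 | data) = (0.098765) / (0.25926) = 0.38095.

0.381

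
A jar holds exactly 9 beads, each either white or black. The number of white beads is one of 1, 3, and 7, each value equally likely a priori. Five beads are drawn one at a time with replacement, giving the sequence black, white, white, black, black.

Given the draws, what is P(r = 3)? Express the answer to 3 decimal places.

Under each hypothesis, the probability of the observed sequence is: P(data | r = 1) = (8/9)(1/9)(1/9)(8/9)(8/9) = 0.0086708; P(data | r = 3) = (6/9)(3/9)(3/9)(6/9)(6/9) = 0.032922; P(data | r = 7) = (2/9)(7/9)(7/9)(2/9)(2/9) = 0.0066386.
Weighting by the prior gives 1/3 · 0.0086708 = 0.0028903, 1/3 · 0.032922 = 0.010974, 1/3 · 0.0066386 = 0.0022129; these sum to 0.016077.
By Bayes' rule, P(r = 3 | data) = (0.010974) / (0.016077) = 0.68258.

0.683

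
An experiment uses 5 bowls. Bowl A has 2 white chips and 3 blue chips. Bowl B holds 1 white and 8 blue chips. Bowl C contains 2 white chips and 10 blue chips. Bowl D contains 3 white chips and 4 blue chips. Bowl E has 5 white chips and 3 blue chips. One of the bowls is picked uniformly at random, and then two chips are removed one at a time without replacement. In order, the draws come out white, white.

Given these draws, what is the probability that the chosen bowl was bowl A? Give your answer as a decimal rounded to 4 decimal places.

0.1626

The likelihood of the observed sequence under each hypothesis: P(data | bowl A) = (2/5)(1/4) = 0.1; P(data | bowl B) = (1/9)(0/8) = 0; P(data | bowl C) = (2/12)(1/11) = 0.015152; P(data | bowl D) = (3/7)(2/6) = 0.14286; P(data | bowl E) = (5/8)(4/7) = 0.35714.
Weighting by the prior gives 1/5 · 0.1 = 0.02, 1/5 · 0 = 0, 1/5 · 0.015152 = 0.0030303, 1/5 · 0.14286 = 0.028571, 1/5 · 0.35714 = 0.071429; with total 0.12303.
So P(bowl A | data) = (0.02) / (0.12303) = 0.16256.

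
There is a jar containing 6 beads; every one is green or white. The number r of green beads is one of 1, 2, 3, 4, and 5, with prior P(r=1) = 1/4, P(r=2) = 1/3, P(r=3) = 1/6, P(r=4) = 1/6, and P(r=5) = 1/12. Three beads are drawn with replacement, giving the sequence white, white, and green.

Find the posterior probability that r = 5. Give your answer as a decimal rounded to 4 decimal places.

For each hypothesis, P(data | H) works out to: P(data | r = 1) = (5/6)(5/6)(1/6) = 0.11574; P(data | r = 2) = (4/6)(4/6)(2/6) = 0.14815; P(data | r = 3) = (3/6)(3/6)(3/6) = 0.125; P(data | r = 4) = (2/6)(2/6)(4/6) = 0.074074; P(data | r = 5) = (1/6)(1/6)(5/6) = 0.023148.
Weighting by the prior gives 1/4 · 0.11574 = 0.028935, 1/3 · 0.14815 = 0.049383, 1/6 · 0.125 = 0.020833, 1/6 · 0.074074 = 0.012346, 1/12 · 0.023148 = 0.001929; these sum to 0.11343.
Hence P(r = 5 | data) = (0.001929) / (0.11343) = 0.017007.

0.0170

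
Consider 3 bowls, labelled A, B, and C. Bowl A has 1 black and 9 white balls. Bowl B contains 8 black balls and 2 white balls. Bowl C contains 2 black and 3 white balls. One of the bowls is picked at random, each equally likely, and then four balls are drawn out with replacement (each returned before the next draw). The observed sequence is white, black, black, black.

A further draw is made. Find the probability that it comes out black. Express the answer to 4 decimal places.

Compute the likelihood of the observed sequence for each case: P(data | bowl A) = (9/10)(1/10)(1/10)(1/10) = 0.0009; P(data | bowl B) = (2/10)(8/10)(8/10)(8/10) = 0.1024; P(data | bowl C) = (3/5)(2/5)(2/5)(2/5) = 0.0384.
Multiplying each by its prior: 1/3 · 0.0009 = 0.0003, 1/3 · 0.1024 = 0.034133, 1/3 · 0.0384 = 0.0128; these sum to 0.047233.
Normalising, the posterior is P(bowl A | data) = 0.0063514, P(bowl B | data) = 0.72265, P(bowl C | data) = 0.271.
The predictive probability is P(black next | data) = (1/10)(0.0063514) + (4/5)(0.72265) + (2/5)(0.271) = 0.68716.

0.6872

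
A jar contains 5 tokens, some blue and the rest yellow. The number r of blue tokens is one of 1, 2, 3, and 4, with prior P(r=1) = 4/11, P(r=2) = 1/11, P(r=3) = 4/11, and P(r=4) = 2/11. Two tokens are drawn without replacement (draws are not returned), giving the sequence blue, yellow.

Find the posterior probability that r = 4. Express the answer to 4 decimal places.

0.1481

For each hypothesis, P(data | H) works out to: P(data | r = 1) = (1/5)(4/4) = 1/5; P(data | r = 2) = (2/5)(3/4) = 3/10; P(data | r = 3) = (3/5)(2/4) = 3/10; P(data | r = 4) = (4/5)(1/4) = 1/5.
Multiplying each by its prior: 4/11 · 1/5 = 4/55, 1/11 · 3/10 = 3/110, 4/11 · 3/10 = 6/55, 2/11 · 1/5 = 2/55; summing to 27/110.
Hence P(r = 4 | data) = (2/55) / (27/110) = 4/27.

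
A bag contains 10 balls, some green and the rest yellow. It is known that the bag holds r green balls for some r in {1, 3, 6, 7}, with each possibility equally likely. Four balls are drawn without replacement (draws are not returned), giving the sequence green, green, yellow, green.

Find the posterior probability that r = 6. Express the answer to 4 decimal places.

0.4167

For each hypothesis, P(data | H) works out to: P(data | r = 1) = (1/10)(0/9) = 0; P(data | r = 3) = (3/10)(2/9)(7/8)(1/7) = 1/120; P(data | r = 6) = (6/10)(5/9)(4/8)(4/7) = 2/21; P(data | r = 7) = (7/10)(6/9)(3/8)(5/7) = 1/8.
The prior-weighted likelihoods are 1/4 · 0 = 0, 1/4 · 1/120 = 1/480, 1/4 · 2/21 = 1/42, 1/4 · 1/8 = 1/32; these sum to 2/35.
By Bayes' rule, P(r = 6 | data) = (1/42) / (2/35) = 5/12.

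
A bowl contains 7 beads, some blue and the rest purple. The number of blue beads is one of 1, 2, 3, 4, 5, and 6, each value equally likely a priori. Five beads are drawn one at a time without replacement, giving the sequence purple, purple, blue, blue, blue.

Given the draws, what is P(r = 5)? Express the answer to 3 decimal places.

0.357

Compute the likelihood of the observed sequence for each case: P(data | r = 1) = (6/7)(5/6)(1/5)(0/4) = 0; P(data | r = 2) = (5/7)(4/6)(2/5)(1/4)(0/3) = 0; P(data | r = 3) = (4/7)(3/6)(3/5)(2/4)(1/3) = 1/35; P(data | r = 4) = (3/7)(2/6)(4/5)(3/4)(2/3) = 2/35; P(data | r = 5) = (2/7)(1/6)(5/5)(4/4)(3/3) = 1/21; P(data | r = 6) = (1/7)(0/6) = 0.
Multiplying each by its prior: 1/6 · 0 = 0, 1/6 · 0 = 0, 1/6 · 1/35 = 1/210, 1/6 · 2/35 = 1/105, 1/6 · 1/21 = 1/126, 1/6 · 0 = 0; these sum to 1/45.
Hence P(r = 5 | data) = (1/126) / (1/45) = 5/14.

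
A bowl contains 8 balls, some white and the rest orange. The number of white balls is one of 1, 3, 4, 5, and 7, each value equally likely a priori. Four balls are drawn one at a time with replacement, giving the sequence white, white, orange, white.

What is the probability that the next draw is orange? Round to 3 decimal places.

0.360

For each hypothesis, P(data | H) works out to: P(data | r = 1) = (1/8)(1/8)(7/8)(1/8) = 0.001709; P(data | r = 3) = (3/8)(3/8)(5/8)(3/8) = 0.032959; P(data | r = 4) = (4/8)(4/8)(4/8)(4/8) = 0.0625; P(data | r = 5) = (5/8)(5/8)(3/8)(5/8) = 0.091553; P(data | r = 7) = (7/8)(7/8)(1/8)(7/8) = 0.08374.
The prior-weighted likelihoods are 1/5 · 0.001709 = 0.0003418, 1/5 · 0.032959 = 0.0065918, 1/5 · 0.0625 = 0.0125, 1/5 · 0.091553 = 0.018311, 1/5 · 0.08374 = 0.016748; with total 0.054492.
Normalising, the posterior is P(r = 1 | data) = 0.0062724, P(r = 3 | data) = 0.12097, P(r = 4 | data) = 0.22939, P(r = 5 | data) = 0.33602, P(r = 7 | data) = 0.30735.
So P(orange next | data) = Σ P(orange next | H) P(H | data) = (7/8)(0.0062724) + (5/8)(0.12097) + (1/2)(0.22939) + (3/8)(0.33602) + (1/8)(0.30735) = 0.36022.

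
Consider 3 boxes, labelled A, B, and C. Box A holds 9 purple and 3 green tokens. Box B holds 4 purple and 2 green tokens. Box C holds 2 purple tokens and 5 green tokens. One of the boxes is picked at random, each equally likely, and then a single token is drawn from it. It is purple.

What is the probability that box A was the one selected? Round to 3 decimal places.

0.441

For each hypothesis, P(data | H) works out to: P(data | box A) = (9/12) = 3/4; P(data | box B) = (4/6) = 2/3; P(data | box C) = (2/7) = 2/7.
The prior-weighted likelihoods are 1/3 · 3/4 = 1/4, 1/3 · 2/3 = 2/9, 1/3 · 2/7 = 2/21; summing to 143/252.
Therefore the posterior P(box A | data) = (1/4) / (143/252) = 63/143.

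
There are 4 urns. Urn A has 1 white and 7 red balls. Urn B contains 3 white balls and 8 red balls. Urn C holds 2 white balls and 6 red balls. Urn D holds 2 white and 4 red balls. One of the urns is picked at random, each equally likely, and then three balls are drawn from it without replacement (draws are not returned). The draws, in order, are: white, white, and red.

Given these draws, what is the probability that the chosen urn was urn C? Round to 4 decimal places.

0.2367

The likelihood of the observed sequence under each hypothesis: P(data | urn A) = (1/8)(0/7) = 0; P(data | urn B) = (3/11)(2/10)(8/9) = 0.048485; P(data | urn C) = (2/8)(1/7)(6/6) = 0.035714; P(data | urn D) = (2/6)(1/5)(4/4) = 0.066667.
Multiplying each by its prior: 1/4 · 0 = 0, 1/4 · 0.048485 = 0.012121, 1/4 · 0.035714 = 0.0089286, 1/4 · 0.066667 = 0.016667; summing to 0.037716.
Therefore the posterior P(urn C | data) = (0.0089286) / (0.037716) = 0.23673.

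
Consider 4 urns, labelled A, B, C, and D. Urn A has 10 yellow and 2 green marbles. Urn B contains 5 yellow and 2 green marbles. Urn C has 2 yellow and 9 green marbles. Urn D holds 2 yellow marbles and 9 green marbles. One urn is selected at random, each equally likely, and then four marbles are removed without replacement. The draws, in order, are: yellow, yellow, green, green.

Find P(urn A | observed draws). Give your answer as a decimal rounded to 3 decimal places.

0.153

Under each hypothesis, the probability of the observed sequence is: P(data | urn A) = (10/12)(9/11)(2/10)(1/9) = 0.015152; P(data | urn B) = (5/7)(4/6)(2/5)(1/4) = 0.047619; P(data | urn C) = (2/11)(1/10)(9/9)(8/8) = 0.018182; P(data | urn D) = (2/11)(1/10)(9/9)(8/8) = 0.018182.
Multiplying each by its prior: 1/4 · 0.015152 = 0.0037879, 1/4 · 0.047619 = 0.011905, 1/4 · 0.018182 = 0.0045455, 1/4 · 0.018182 = 0.0045455; with total 0.024784.
So P(urn A | data) = (0.0037879) / (0.024784) = 0.15284.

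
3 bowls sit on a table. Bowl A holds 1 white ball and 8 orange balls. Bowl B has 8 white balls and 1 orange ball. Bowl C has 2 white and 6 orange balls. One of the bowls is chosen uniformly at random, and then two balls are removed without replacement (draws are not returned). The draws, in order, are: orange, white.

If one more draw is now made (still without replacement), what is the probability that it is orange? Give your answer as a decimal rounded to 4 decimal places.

0.6636

Under each hypothesis, the probability of the observed sequence is: P(data | bowl A) = (8/9)(1/8) = 1/9; P(data | bowl B) = (1/9)(8/8) = 1/9; P(data | bowl C) = (6/8)(2/7) = 3/14.
Weighting by the prior gives 1/3 · 1/9 = 1/27, 1/3 · 1/9 = 1/27, 1/3 · 3/14 = 1/14; these sum to 55/378.
Dividing through by the total gives posterior P(bowl A | data) = 14/55, P(bowl B | data) = 14/55, P(bowl C | data) = 27/55.
Averaging over the posterior, P(orange next | data) = (1)(14/55) + (0)(14/55) + (5/6)(27/55) = 73/110.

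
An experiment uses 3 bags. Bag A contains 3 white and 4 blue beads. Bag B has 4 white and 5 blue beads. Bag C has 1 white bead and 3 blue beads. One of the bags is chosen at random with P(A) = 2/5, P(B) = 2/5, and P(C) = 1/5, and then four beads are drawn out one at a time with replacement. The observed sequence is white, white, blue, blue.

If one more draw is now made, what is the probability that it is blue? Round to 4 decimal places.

0.5871

For each hypothesis, P(data | H) works out to: P(data | bag A) = (3/7)(3/7)(4/7)(4/7) = 0.059975; P(data | bag B) = (4/9)(4/9)(5/9)(5/9) = 0.060966; P(data | bag C) = (1/4)(1/4)(3/4)(3/4) = 0.035156.
The prior-weighted likelihoods are 2/5 · 0.059975 = 0.02399, 2/5 · 0.060966 = 0.024387, 1/5 · 0.035156 = 0.0070313; with total 0.055408.
The posterior is then P(bag A | data) = 0.43297, P(bag B | data) = 0.44013, P(bag C | data) = 0.1269.
Averaging over the posterior, P(blue next | data) = (4/7)(0.43297) + (5/9)(0.44013) + (3/4)(0.1269) = 0.5871.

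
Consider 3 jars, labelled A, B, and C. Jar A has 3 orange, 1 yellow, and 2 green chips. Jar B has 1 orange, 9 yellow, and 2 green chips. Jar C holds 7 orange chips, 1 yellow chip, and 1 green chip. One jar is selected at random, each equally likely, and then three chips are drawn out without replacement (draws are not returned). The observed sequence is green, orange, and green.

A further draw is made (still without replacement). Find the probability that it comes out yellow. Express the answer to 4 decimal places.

0.3529

For each hypothesis, P(data | H) works out to: P(data | jar A) = (2/6)(3/5)(1/4) = 0.05; P(data | jar B) = (2/12)(1/11)(1/10) = 0.0015152; P(data | jar C) = (1/9)(7/8)(0/7) = 0.
Weighting by the prior gives 1/3 · 0.05 = 0.016667, 1/3 · 0.0015152 = 0.00050505, 1/3 · 0 = 0; with total 0.017172.
Normalising, the posterior is P(jar A | data) = 0.97059, P(jar B | data) = 0.029412, P(jar C | data) = 0.
The predictive probability is P(yellow next | data) = (1/3)(0.97059) + (1)(0.029412) = 0.35294.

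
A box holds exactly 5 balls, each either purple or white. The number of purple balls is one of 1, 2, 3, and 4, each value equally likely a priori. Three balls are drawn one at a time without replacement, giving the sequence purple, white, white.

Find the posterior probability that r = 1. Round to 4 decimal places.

The likelihood of the observed sequence under each hypothesis: P(data | r = 1) = (1/5)(4/4)(3/3) = 1/5; P(data | r = 2) = (2/5)(3/4)(2/3) = 1/5; P(data | r = 3) = (3/5)(2/4)(1/3) = 1/10; P(data | r = 4) = (4/5)(1/4)(0/3) = 0.
Weighting by the prior gives 1/4 · 1/5 = 1/20, 1/4 · 1/5 = 1/20, 1/4 · 1/10 = 1/40, 1/4 · 0 = 0; summing to 1/8.
Hence P(r = 1 | data) = (1/20) / (1/8) = 2/5.

0.4000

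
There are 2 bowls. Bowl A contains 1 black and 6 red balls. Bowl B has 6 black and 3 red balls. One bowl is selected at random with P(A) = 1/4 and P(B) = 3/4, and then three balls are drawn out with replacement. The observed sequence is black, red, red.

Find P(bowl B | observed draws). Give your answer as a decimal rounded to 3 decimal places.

0.679

Compute the likelihood of the observed sequence for each case: P(data | bowl A) = (1/7)(6/7)(6/7) = 0.10496; P(data | bowl B) = (6/9)(3/9)(3/9) = 0.074074.
Weighting by the prior gives 1/4 · 0.10496 = 0.026239, 3/4 · 0.074074 = 0.055556; these sum to 0.081795.
Hence P(bowl B | data) = (0.055556) / (0.081795) = 0.67921.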